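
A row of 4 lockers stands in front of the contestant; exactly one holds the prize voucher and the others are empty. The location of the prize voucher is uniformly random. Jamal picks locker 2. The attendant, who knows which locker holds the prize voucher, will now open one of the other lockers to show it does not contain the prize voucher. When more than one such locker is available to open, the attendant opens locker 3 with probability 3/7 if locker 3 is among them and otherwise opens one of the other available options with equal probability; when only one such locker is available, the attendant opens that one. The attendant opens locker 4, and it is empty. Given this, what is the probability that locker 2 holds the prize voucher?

Apply Bayes' rule, conditioning on where the prize voucher actually is.
If it is in locker 1 (prior 1/4): locker 3 is available but not opened, probability 4/7; weight (1/4)·(4/7) = 1/7.
If it is in locker 2 (prior 1/4): locker 3 is available but not opened; locker 4 gets probability (1 − 3/7)/2 = 2/7; weight (1/4)·(2/7) = 1/14.
If it is in locker 3 (prior 1/4): locker 3 holds the prize so is unavailable; the attendant chooses uniformly among the 2 others, probability 1/2; weight (1/4)·(1/2) = 1/8.
If it is in locker 4 (prior 1/4): the attendant opened locker 4, so this case is ruled out; weight (1/4)·0 = 0.
The weights sum to 19/56.
So P(the prize voucher in locker 2 | the attendant opened locker 4) = (1/14) / (19/56) = 4/19.

4/19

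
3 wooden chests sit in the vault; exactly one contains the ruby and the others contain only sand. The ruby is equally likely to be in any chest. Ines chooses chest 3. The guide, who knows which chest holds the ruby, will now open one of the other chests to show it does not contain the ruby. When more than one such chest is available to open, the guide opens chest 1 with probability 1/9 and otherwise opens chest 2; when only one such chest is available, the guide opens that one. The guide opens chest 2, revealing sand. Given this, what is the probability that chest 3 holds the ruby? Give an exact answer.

8/17

Apply Bayes' rule, conditioning on where the ruby actually is.
If it is in chest 1 (prior 1/3): only chest 2 is available, probability 1; weight (1/3)·1 = 1/3.
If it is in chest 2 (prior 1/3): the guide opened chest 2, so this case is ruled out; weight (1/3)·0 = 0.
If it is in chest 3 (prior 1/3): chest 1 is available but not opened, probability 8/9; weight (1/3)·(8/9) = 8/27.
The weights sum to 17/27.
So P(the ruby in chest 3 | the guide opened chest 2) = (8/27) / (17/27) = 8/17.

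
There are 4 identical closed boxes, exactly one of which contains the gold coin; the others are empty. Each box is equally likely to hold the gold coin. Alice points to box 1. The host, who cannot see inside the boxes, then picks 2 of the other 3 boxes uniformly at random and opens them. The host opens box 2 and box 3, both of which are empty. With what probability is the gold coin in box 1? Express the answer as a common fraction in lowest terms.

1/2

Apply Bayes' rule, conditioning on where the gold coin actually is.
If it is in either of boxes 1 and 4 (prior 1/4 each): the host picks exactly this set with probability 1/3 regardless, and none is the prize; weight (1/4)·(1/3) = 1/12 each.
If it is in either of boxes 2 and 3 (prior 1/4 each): that box was opened and seen not to hold the prize — ruled out; weight (1/4)·0 = 0 each.
The weights sum to 1/6.
So P(the gold coin in box 1 | the host opened box 2 and box 3) = (1/12) / (1/6) = 1/2.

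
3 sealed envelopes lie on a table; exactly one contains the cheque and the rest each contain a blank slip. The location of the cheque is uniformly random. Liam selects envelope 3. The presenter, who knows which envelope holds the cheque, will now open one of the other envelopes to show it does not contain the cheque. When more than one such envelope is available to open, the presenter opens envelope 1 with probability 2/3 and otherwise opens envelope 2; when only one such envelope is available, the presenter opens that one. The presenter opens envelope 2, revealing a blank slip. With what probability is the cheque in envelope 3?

Consider each possible location of the cheque in turn.
If it is in envelope 1 (prior 1/3): only envelope 2 is available, probability 1; weight (1/3)·1 = 1/3.
If it is in envelope 2 (prior 1/3): the presenter opened envelope 2, so this case is ruled out; weight (1/3)·0 = 0.
If it is in envelope 3 (prior 1/3): envelope 1 is available but not opened, probability 1/3; weight (1/3)·(1/3) = 1/9.
The weights sum to 4/9.
So P(the cheque in envelope 3 | the presenter opened envelope 2) = (1/9) / (4/9) = 1/4.

1/4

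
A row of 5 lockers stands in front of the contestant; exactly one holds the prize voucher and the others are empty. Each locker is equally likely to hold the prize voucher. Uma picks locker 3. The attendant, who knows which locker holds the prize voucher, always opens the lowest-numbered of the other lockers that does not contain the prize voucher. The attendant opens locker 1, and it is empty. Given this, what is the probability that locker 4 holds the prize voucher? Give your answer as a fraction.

1/4

Apply Bayes' rule, conditioning on where the prize voucher actually is.
If it is in locker 1 (prior 1/5): the attendant opened locker 1, so this case is ruled out; weight (1/5)·0 = 0.
If it is in any of lockers 2, 3, 4, and 5 (prior 1/5 each): locker 1 is the lowest-numbered option available, probability 1; weight (1/5)·1 = 1/5 each.
The weights sum to 4/5.
So P(the prize voucher in locker 4 | the attendant opened locker 1) = (1/5) / (4/5) = 1/4.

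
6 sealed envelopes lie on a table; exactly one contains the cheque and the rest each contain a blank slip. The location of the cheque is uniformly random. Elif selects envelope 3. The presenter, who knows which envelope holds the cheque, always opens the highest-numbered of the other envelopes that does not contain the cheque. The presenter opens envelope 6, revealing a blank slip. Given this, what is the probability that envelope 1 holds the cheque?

Apply Bayes' rule, conditioning on where the cheque actually is.
If it is in any of envelopes 1, 2, 3, 4, and 5 (prior 1/6 each): envelope 6 is the highest-numbered option available, probability 1; weight (1/6)·1 = 1/6 each.
If it is in envelope 6 (prior 1/6): the presenter opened envelope 6, so this case is ruled out; weight (1/6)·0 = 0.
The weights sum to 5/6.
So P(the cheque in envelope 1 | the presenter opened envelope 6) = (1/6) / (5/6) = 1/5.

1/5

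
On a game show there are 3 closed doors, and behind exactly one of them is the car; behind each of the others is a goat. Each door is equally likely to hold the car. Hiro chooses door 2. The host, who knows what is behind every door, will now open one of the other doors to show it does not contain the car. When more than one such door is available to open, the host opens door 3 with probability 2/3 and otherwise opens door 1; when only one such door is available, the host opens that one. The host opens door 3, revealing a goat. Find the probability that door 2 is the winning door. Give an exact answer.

Apply Bayes' rule, conditioning on where the car actually is.
If it is behind door 1 (prior 1/3): only door 3 is available, probability 1; weight (1/3)·1 = 1/3.
If it is behind door 2 (prior 1/3): door 3 is available, opened with probability 2/3; weight (1/3)·(2/3) = 2/9.
If it is behind door 3 (prior 1/3): the host opened door 3, so this case is ruled out; weight (1/3)·0 = 0.
The weights sum to 5/9.
So P(the car behind door 2 | the host opened door 3) = (2/9) / (5/9) = 2/5.

2/5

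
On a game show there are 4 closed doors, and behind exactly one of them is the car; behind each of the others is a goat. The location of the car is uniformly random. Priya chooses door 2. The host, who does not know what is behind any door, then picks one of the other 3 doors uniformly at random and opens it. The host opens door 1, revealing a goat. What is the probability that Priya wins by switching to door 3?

1/3

Condition on the true location of the car.
If it is behind door 1 (prior 1/4): the host opened door 1, so this case is ruled out; weight (1/4)·0 = 0.
If it is behind any of doors 2, 3, and 4 (prior 1/4 each): the host picks door 1 with probability 1/3 regardless, and it is not the prize; weight (1/4)·(1/3) = 1/12 each.
The weights sum to 1/4.
So P(the car behind door 3 | the host opened door 1) = (1/12) / (1/4) = 1/3.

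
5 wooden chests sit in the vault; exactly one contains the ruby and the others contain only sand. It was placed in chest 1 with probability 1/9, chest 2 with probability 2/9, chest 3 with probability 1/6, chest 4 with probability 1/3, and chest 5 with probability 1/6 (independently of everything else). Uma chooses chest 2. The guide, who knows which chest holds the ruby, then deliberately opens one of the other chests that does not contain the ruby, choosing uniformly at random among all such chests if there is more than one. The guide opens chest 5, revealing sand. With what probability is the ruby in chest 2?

Apply Bayes' rule, conditioning on where the ruby actually is.
If it is in chest 1 (prior 1/9): the guide has 3 equally likely choices, so probability 1/3; weight (1/9)·(1/3) = 1/27.
If it is in chest 2 (prior 2/9): the guide has 4 equally likely choices, so probability 1/4; weight (2/9)·(1/4) = 1/18.
If it is in chest 3 (prior 1/6): the guide has 3 equally likely choices, so probability 1/3; weight (1/6)·(1/3) = 1/18.
If it is in chest 4 (prior 1/3): the guide has 3 equally likely choices, so probability 1/3; weight (1/3)·(1/3) = 1/9.
If it is in chest 5 (prior 1/6): the guide opened chest 5, so this case is ruled out; weight (1/6)·0 = 0.
The weights sum to 7/27.
So P(the ruby in chest 2 | the guide opened chest 5) = (1/18) / (7/27) = 3/14.

3/14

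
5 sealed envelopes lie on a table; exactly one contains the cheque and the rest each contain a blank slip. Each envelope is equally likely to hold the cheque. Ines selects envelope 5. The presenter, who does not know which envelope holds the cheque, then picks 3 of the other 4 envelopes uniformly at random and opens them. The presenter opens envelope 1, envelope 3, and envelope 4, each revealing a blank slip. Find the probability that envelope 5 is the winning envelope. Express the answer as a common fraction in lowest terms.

Condition on the true location of the cheque.
If it is in any of envelopes 1, 3, and 4 (prior 1/5 each): that envelope was opened and seen not to hold the prize — ruled out; weight (1/5)·0 = 0 each.
If it is in either of envelopes 2 and 5 (prior 1/5 each): the presenter picks exactly this set with probability 1/4 regardless, and none is the prize; weight (1/5)·(1/4) = 1/20 each.
The weights sum to 1/10.
So P(the cheque in envelope 5 | the presenter opened envelope 1, envelope 3, and envelope 4) = (1/20) / (1/10) = 1/2.

1/2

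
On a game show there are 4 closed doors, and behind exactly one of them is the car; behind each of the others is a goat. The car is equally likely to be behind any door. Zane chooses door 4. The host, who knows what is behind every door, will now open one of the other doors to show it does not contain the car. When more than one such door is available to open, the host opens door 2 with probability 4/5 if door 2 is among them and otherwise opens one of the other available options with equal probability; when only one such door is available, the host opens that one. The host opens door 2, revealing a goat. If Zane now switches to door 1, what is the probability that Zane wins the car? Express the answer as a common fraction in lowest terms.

Apply Bayes' rule, conditioning on where the car actually is.
If it is behind any of doors 1, 3, and 4 (prior 1/4 each): door 2 is available, opened with probability 4/5; weight (1/4)·(4/5) = 1/5 each.
If it is behind door 2 (prior 1/4): the host opened door 2, so this case is ruled out; weight (1/4)·0 = 0.
The weights sum to 3/5.
So P(the car behind door 1 | the host opened door 2) = (1/5) / (3/5) = 1/3.

1/3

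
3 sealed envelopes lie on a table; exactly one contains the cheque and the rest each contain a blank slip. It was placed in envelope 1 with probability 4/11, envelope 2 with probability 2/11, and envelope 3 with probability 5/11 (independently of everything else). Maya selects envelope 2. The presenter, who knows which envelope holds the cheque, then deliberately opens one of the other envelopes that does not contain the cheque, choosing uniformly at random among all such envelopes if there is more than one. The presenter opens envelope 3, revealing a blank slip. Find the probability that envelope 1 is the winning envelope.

4/5

Consider each possible location of the cheque in turn.
If it is in envelope 1 (prior 4/11): the presenter has no choice, probability 1; weight (4/11)·1 = 4/11.
If it is in envelope 2 (prior 2/11): the presenter has 2 equally likely choices, so probability 1/2; weight (2/11)·(1/2) = 1/11.
If it is in envelope 3 (prior 5/11): the presenter opened envelope 3, so this case is ruled out; weight (5/11)·0 = 0.
The weights sum to 5/11.
So P(the cheque in envelope 1 | the presenter opened envelope 3) = (4/11) / (5/11) = 4/5.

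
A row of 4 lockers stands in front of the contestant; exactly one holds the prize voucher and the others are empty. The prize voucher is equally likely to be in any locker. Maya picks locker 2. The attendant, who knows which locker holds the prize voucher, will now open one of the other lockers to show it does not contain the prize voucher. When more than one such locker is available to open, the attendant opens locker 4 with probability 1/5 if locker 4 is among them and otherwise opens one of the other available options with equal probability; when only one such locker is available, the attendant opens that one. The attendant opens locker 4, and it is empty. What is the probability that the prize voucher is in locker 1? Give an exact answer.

Consider each possible location of the prize voucher in turn.
If it is in any of lockers 1, 2, and 3 (prior 1/4 each): locker 4 is available, opened with probability 1/5; weight (1/4)·(1/5) = 1/20 each.
If it is in locker 4 (prior 1/4): the attendant opened locker 4, so this case is ruled out; weight (1/4)·0 = 0.
The weights sum to 3/20.
So P(the prize voucher in locker 1 | the attendant opened locker 4) = (1/20) / (3/20) = 1/3.

1/3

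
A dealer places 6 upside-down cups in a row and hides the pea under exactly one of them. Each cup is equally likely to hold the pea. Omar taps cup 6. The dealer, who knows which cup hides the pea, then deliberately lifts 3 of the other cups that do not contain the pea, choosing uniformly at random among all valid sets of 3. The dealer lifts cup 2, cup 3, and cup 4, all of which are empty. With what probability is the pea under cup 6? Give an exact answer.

1/6

Condition on the true location of the pea.
If it is under either of cups 1 and 5 (prior 1/6 each): the dealer has 4 equally likely choices, so probability 1/4; weight (1/6)·(1/4) = 1/24 each.
If it is under any of cups 2, 3, and 4 (prior 1/6 each): that cup was opened and seen not to hold the prize — ruled out; weight (1/6)·0 = 0 each.
If it is under cup 6 (prior 1/6): the dealer has 10 equally likely choices, so probability 1/10; weight (1/6)·(1/10) = 1/60.
The weights sum to 1/10.
So P(the pea under cup 6 | the dealer opened cup 2, cup 3, and cup 4) = (1/60) / (1/10) = 1/6.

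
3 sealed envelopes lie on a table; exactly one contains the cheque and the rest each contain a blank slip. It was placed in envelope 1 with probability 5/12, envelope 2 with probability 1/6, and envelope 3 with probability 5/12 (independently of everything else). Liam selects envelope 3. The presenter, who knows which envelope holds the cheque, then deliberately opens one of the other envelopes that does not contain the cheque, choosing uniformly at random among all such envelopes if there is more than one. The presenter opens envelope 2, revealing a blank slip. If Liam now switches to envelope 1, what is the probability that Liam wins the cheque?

Consider each possible location of the cheque in turn.
If it is in envelope 1 (prior 5/12): the presenter has no choice, probability 1; weight (5/12)·1 = 5/12.
If it is in envelope 2 (prior 1/6): the presenter opened envelope 2, so this case is ruled out; weight (1/6)·0 = 0.
If it is in envelope 3 (prior 5/12): the presenter has 2 equally likely choices, so probability 1/2; weight (5/12)·(1/2) = 5/24.
The weights sum to 5/8.
So P(the cheque in envelope 1 | the presenter opened envelope 2) = (5/12) / (5/8) = 2/3.

2/3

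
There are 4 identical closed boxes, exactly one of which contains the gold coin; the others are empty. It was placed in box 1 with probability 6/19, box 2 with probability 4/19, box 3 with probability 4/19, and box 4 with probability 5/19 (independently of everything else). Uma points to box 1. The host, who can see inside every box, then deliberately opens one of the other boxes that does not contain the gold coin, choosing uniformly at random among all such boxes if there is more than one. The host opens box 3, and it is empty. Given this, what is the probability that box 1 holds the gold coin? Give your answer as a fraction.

Consider each possible location of the gold coin in turn.
If it is in box 1 (prior 6/19): the host has 3 equally likely choices, so probability 1/3; weight (6/19)·(1/3) = 2/19.
If it is in box 2 (prior 4/19): the host has 2 equally likely choices, so probability 1/2; weight (4/19)·(1/2) = 2/19.
If it is in box 3 (prior 4/19): the host opened box 3, so this case is ruled out; weight (4/19)·0 = 0.
If it is in box 4 (prior 5/19): the host has 2 equally likely choices, so probability 1/2; weight (5/19)·(1/2) = 5/38.
The weights sum to 13/38.
So P(the gold coin in box 1 | the host opened box 3) = (2/19) / (13/38) = 4/13.

4/13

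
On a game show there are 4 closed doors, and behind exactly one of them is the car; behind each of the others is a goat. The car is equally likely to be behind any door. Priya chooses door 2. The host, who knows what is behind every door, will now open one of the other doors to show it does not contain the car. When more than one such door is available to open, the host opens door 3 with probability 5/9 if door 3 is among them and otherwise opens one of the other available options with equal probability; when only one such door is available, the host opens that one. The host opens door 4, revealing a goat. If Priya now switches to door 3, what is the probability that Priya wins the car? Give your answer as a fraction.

3/7

Condition on the true location of the car.
If it is behind door 1 (prior 1/4): door 3 is available but not opened, probability 4/9; weight (1/4)·(4/9) = 1/9.
If it is behind door 2 (prior 1/4): door 3 is available but not opened; door 4 gets probability (1 − 5/9)/2 = 2/9; weight (1/4)·(2/9) = 1/18.
If it is behind door 3 (prior 1/4): door 3 holds the prize so is unavailable; the host chooses uniformly among the 2 others, probability 1/2; weight (1/4)·(1/2) = 1/8.
If it is behind door 4 (prior 1/4): the host opened door 4, so this case is ruled out; weight (1/4)·0 = 0.
The weights sum to 7/24.
So P(the car behind door 3 | the host opened door 4) = (1/8) / (7/24) = 3/7.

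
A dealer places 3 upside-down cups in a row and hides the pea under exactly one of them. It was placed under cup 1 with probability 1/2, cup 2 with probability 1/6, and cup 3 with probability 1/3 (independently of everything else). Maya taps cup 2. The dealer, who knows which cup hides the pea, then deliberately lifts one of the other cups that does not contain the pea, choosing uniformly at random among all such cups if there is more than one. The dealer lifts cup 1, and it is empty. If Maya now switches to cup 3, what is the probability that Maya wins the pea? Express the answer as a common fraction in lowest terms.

4/5

Consider each possible location of the pea in turn.
If it is under cup 1 (prior 1/2): the dealer opened cup 1, so this case is ruled out; weight (1/2)·0 = 0.
If it is under cup 2 (prior 1/6): the dealer has 2 equally likely choices, so probability 1/2; weight (1/6)·(1/2) = 1/12.
If it is under cup 3 (prior 1/3): the dealer has no choice, probability 1; weight (1/3)·1 = 1/3.
The weights sum to 5/12.
So P(the pea under cup 3 | the dealer opened cup 1) = (1/3) / (5/12) = 4/5.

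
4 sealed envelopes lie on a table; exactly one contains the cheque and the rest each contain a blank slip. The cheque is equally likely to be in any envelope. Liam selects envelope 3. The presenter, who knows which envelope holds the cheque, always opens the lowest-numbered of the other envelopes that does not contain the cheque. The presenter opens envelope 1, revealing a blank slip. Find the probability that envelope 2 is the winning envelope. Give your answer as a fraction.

Apply Bayes' rule, conditioning on where the cheque actually is.
If it is in envelope 1 (prior 1/4): the presenter opened envelope 1, so this case is ruled out; weight (1/4)·0 = 0.
If it is in any of envelopes 2, 3, and 4 (prior 1/4 each): envelope 1 is the lowest-numbered option available, probability 1; weight (1/4)·1 = 1/4 each.
The weights sum to 3/4.
So P(the cheque in envelope 2 | the presenter opened envelope 1) = (1/4) / (3/4) = 1/3.

1/3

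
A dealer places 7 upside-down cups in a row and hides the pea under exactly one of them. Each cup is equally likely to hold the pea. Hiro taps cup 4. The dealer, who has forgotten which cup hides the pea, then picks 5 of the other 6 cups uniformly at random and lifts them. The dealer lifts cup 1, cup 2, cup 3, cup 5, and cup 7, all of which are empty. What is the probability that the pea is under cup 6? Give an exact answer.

1/2

Apply Bayes' rule, conditioning on where the pea actually is.
If it is under any of cups 1, 2, 3, 5, and 7 (prior 1/7 each): that cup was opened and seen not to hold the prize — ruled out; weight (1/7)·0 = 0 each.
If it is under either of cups 4 and 6 (prior 1/7 each): the dealer picks exactly this set with probability 1/6 regardless, and none is the prize; weight (1/7)·(1/6) = 1/42 each.
The weights sum to 1/21.
So P(the pea under cup 6 | the dealer opened cup 1, cup 2, cup 3, cup 5, and cup 7) = (1/42) / (1/21) = 1/2.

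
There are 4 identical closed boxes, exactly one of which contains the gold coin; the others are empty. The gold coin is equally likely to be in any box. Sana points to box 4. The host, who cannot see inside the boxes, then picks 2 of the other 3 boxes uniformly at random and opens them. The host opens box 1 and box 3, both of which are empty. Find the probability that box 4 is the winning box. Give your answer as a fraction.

Condition on the true location of the gold coin.
If it is in either of boxes 1 and 3 (prior 1/4 each): that box was opened and seen not to hold the prize — ruled out; weight (1/4)·0 = 0 each.
If it is in either of boxes 2 and 4 (prior 1/4 each): the host picks exactly this set with probability 1/3 regardless, and none is the prize; weight (1/4)·(1/3) = 1/12 each.
The weights sum to 1/6.
So P(the gold coin in box 4 | the host opened box 1 and box 3) = (1/12) / (1/6) = 1/2.

1/2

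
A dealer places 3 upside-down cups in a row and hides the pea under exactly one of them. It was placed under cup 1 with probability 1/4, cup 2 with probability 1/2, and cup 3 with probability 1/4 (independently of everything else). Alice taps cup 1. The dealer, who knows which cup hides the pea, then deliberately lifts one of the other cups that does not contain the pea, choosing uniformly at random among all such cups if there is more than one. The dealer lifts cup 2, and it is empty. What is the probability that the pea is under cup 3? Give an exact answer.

2/3

Consider each possible location of the pea in turn.
If it is under cup 1 (prior 1/4): the dealer has 2 equally likely choices, so probability 1/2; weight (1/4)·(1/2) = 1/8.
If it is under cup 2 (prior 1/2): the dealer opened cup 2, so this case is ruled out; weight (1/2)·0 = 0.
If it is under cup 3 (prior 1/4): the dealer has no choice, probability 1; weight (1/4)·1 = 1/4.
The weights sum to 3/8.
So P(the pea under cup 3 | the dealer opened cup 2) = (1/4) / (3/8) = 2/3.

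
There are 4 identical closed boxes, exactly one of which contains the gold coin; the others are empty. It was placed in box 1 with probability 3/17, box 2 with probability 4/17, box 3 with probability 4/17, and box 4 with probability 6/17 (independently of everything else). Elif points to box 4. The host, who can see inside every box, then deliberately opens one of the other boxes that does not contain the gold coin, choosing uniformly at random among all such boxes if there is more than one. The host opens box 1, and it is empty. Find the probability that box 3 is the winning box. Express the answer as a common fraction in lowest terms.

Condition on the true location of the gold coin.
If it is in box 1 (prior 3/17): the host opened box 1, so this case is ruled out; weight (3/17)·0 = 0.
If it is in either of boxes 2 and 3 (prior 4/17 each): the host has 2 equally likely choices, so probability 1/2; weight (4/17)·(1/2) = 2/17 each.
If it is in box 4 (prior 6/17): the host has 3 equally likely choices, so probability 1/3; weight (6/17)·(1/3) = 2/17.
The weights sum to 6/17.
So P(the gold coin in box 3 | the host opened box 1) = (2/17) / (6/17) = 1/3.

1/3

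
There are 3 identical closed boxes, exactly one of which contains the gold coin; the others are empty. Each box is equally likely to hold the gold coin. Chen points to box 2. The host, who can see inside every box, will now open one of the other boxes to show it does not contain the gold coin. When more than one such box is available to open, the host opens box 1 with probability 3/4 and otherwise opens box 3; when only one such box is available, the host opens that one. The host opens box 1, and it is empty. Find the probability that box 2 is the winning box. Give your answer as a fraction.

Consider each possible location of the gold coin in turn.
If it is in box 1 (prior 1/3): the host opened box 1, so this case is ruled out; weight (1/3)·0 = 0.
If it is in box 2 (prior 1/3): box 1 is available, opened with probability 3/4; weight (1/3)·(3/4) = 1/4.
If it is in box 3 (prior 1/3): only box 1 is available, probability 1; weight (1/3)·1 = 1/3.
The weights sum to 7/12.
So P(the gold coin in box 2 | the host opened box 1) = (1/4) / (7/12) = 3/7.

3/7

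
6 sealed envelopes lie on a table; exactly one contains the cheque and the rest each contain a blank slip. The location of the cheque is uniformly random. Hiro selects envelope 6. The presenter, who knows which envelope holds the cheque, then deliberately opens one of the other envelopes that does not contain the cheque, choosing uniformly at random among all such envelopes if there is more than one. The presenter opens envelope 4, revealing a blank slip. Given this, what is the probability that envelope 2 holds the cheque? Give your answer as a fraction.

5/24

Condition on the true location of the cheque.
If it is in any of envelopes 1, 2, 3, and 5 (prior 1/6 each): the presenter has 4 equally likely choices, so probability 1/4; weight (1/6)·(1/4) = 1/24 each.
If it is in envelope 4 (prior 1/6): the presenter opened envelope 4, so this case is ruled out; weight (1/6)·0 = 0.
If it is in envelope 6 (prior 1/6): the presenter has 5 equally likely choices, so probability 1/5; weight (1/6)·(1/5) = 1/30.
The weights sum to 1/5.
So P(the cheque in envelope 2 | the presenter opened envelope 4) = (1/24) / (1/5) = 5/24.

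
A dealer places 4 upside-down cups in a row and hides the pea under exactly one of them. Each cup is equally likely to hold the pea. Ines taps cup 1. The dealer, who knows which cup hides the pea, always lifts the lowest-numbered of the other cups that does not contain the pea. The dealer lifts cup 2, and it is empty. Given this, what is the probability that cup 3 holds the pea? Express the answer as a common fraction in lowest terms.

1/3

Condition on the true location of the pea.
If it is under any of cups 1, 3, and 4 (prior 1/4 each): cup 2 is the lowest-numbered option available, probability 1; weight (1/4)·1 = 1/4 each.
If it is under cup 2 (prior 1/4): the dealer opened cup 2, so this case is ruled out; weight (1/4)·0 = 0.
The weights sum to 3/4.
So P(the pea under cup 3 | the dealer opened cup 2) = (1/4) / (3/4) = 1/3.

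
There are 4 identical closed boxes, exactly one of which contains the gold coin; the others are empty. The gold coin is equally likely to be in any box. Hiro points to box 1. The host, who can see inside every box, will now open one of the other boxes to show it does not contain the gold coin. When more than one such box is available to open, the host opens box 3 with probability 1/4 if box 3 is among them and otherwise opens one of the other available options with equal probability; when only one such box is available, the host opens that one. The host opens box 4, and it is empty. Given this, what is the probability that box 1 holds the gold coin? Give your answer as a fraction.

3/13

Condition on the true location of the gold coin.
If it is in box 1 (prior 1/4): box 3 is available but not opened; box 4 gets probability (1 − 1/4)/2 = 3/8; weight (1/4)·(3/8) = 3/32.
If it is in box 2 (prior 1/4): box 3 is available but not opened, probability 3/4; weight (1/4)·(3/4) = 3/16.
If it is in box 3 (prior 1/4): box 3 holds the prize so is unavailable; the host chooses uniformly among the 2 others, probability 1/2; weight (1/4)·(1/2) = 1/8.
If it is in box 4 (prior 1/4): the host opened box 4, so this case is ruled out; weight (1/4)·0 = 0.
The weights sum to 13/32.
So P(the gold coin in box 1 | the host opened box 4) = (3/32) / (13/32) = 3/13.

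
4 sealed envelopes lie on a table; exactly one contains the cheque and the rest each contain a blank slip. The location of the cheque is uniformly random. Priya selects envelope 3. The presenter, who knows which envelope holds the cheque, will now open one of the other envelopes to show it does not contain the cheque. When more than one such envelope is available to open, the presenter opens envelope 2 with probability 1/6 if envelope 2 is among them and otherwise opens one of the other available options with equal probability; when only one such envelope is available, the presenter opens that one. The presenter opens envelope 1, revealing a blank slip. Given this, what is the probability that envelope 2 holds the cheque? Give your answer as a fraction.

2/7

Consider each possible location of the cheque in turn.
If it is in envelope 1 (prior 1/4): the presenter opened envelope 1, so this case is ruled out; weight (1/4)·0 = 0.
If it is in envelope 2 (prior 1/4): envelope 2 holds the prize so is unavailable; the presenter chooses uniformly among the 2 others, probability 1/2; weight (1/4)·(1/2) = 1/8.
If it is in envelope 3 (prior 1/4): envelope 2 is available but not opened; envelope 1 gets probability (1 − 1/6)/2 = 5/12; weight (1/4)·(5/12) = 5/48.
If it is in envelope 4 (prior 1/4): envelope 2 is available but not opened, probability 5/6; weight (1/4)·(5/6) = 5/24.
The weights sum to 7/16.
So P(the cheque in envelope 2 | the presenter opened envelope 1) = (1/8) / (7/16) = 2/7.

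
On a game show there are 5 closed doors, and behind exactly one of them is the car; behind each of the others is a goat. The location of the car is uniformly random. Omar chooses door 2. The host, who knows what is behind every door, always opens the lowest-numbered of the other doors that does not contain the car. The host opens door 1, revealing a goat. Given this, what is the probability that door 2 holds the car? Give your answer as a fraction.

1/4

Consider each possible location of the car in turn.
If it is behind door 1 (prior 1/5): the host opened door 1, so this case is ruled out; weight (1/5)·0 = 0.
If it is behind any of doors 2, 3, 4, and 5 (prior 1/5 each): door 1 is the lowest-numbered option available, probability 1; weight (1/5)·1 = 1/5 each.
The weights sum to 4/5.
So P(the car behind door 2 | the host opened door 1) = (1/5) / (4/5) = 1/4.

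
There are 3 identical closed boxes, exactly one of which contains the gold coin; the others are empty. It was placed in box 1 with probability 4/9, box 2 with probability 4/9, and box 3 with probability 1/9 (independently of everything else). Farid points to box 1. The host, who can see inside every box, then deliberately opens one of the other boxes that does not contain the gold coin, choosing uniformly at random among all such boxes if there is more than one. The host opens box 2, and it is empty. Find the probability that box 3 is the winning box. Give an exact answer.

1/3

Consider each possible location of the gold coin in turn.
If it is in box 1 (prior 4/9): the host has 2 equally likely choices, so probability 1/2; weight (4/9)·(1/2) = 2/9.
If it is in box 2 (prior 4/9): the host opened box 2, so this case is ruled out; weight (4/9)·0 = 0.
If it is in box 3 (prior 1/9): the host has no choice, probability 1; weight (1/9)·1 = 1/9.
The weights sum to 1/3.
So P(the gold coin in box 3 | the host opened box 2) = (1/9) / (1/3) = 1/3.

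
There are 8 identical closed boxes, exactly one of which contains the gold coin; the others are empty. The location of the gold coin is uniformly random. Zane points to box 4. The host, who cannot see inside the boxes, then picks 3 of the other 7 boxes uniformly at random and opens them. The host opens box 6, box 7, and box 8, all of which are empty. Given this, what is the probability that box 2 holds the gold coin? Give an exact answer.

1/5

Because the host chose which boxes to open without knowing where the gold coin is, the choice is independent of the prize location. Learning that none of the 3 opened boxes holds the gold coin simply rules out those 3 locations and leaves the remaining 5 boxes still equally likely by symmetry.
So P(the gold coin in box 2) = 1/5.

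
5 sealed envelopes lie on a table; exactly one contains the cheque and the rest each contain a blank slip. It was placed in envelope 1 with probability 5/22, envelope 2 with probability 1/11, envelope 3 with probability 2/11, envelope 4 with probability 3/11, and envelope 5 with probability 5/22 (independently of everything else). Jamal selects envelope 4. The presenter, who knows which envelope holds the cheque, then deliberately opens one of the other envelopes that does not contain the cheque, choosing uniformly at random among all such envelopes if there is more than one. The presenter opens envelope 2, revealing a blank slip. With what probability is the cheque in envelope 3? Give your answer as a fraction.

8/37

Condition on the true location of the cheque.
If it is in either of envelopes 1 and 5 (prior 5/22 each): the presenter has 3 equally likely choices, so probability 1/3; weight (5/22)·(1/3) = 5/66 each.
If it is in envelope 2 (prior 1/11): the presenter opened envelope 2, so this case is ruled out; weight (1/11)·0 = 0.
If it is in envelope 3 (prior 2/11): the presenter has 3 equally likely choices, so probability 1/3; weight (2/11)·(1/3) = 2/33.
If it is in envelope 4 (prior 3/11): the presenter has 4 equally likely choices, so probability 1/4; weight (3/11)·(1/4) = 3/44.
The weights sum to 37/132.
So P(the cheque in envelope 3 | the presenter opened envelope 2) = (2/33) / (37/132) = 8/37.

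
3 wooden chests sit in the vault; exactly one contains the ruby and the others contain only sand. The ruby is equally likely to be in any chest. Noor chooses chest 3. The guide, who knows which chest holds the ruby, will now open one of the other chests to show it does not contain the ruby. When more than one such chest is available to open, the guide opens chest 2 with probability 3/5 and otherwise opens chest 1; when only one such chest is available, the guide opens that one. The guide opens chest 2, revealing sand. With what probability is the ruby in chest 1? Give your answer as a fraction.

5/8

Apply Bayes' rule, conditioning on where the ruby actually is.
If it is in chest 1 (prior 1/3): only chest 2 is available, probability 1; weight (1/3)·1 = 1/3.
If it is in chest 2 (prior 1/3): the guide opened chest 2, so this case is ruled out; weight (1/3)·0 = 0.
If it is in chest 3 (prior 1/3): chest 2 is available, opened with probability 3/5; weight (1/3)·(3/5) = 1/5.
The weights sum to 8/15.
So P(the ruby in chest 1 | the guide opened chest 2) = (1/3) / (8/15) = 5/8.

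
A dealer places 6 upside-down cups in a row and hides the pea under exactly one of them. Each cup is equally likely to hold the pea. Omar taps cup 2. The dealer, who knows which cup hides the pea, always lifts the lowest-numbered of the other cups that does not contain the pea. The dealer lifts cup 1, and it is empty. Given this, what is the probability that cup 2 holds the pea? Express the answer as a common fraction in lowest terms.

1/5

Condition on the true location of the pea.
If it is under cup 1 (prior 1/6): the dealer opened cup 1, so this case is ruled out; weight (1/6)·0 = 0.
If it is under any of cups 2, 3, 4, 5, and 6 (prior 1/6 each): cup 1 is the lowest-numbered option available, probability 1; weight (1/6)·1 = 1/6 each.
The weights sum to 5/6.
So P(the pea under cup 2 | the dealer opened cup 1) = (1/6) / (5/6) = 1/5.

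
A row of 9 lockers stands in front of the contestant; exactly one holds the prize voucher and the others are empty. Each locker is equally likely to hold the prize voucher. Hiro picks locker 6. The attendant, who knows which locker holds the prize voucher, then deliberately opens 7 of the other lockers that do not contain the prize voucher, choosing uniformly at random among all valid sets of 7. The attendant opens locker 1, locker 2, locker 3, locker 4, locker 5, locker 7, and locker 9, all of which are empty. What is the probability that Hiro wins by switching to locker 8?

Condition on the true location of the prize voucher.
If it is in any of lockers 1, 2, 3, 4, 5, 7, and 9 (prior 1/9 each): that locker was opened and seen not to hold the prize — ruled out; weight (1/9)·0 = 0 each.
If it is in locker 6 (prior 1/9): the attendant has 8 equally likely choices, so probability 1/8; weight (1/9)·(1/8) = 1/72.
If it is in locker 8 (prior 1/9): the attendant has no choice, probability 1; weight (1/9)·1 = 1/9.
The weights sum to 1/8.
So P(the prize voucher in locker 8 | the attendant opened locker 1, locker 2, locker 3, locker 4, locker 5, locker 7, and locker 9) = (1/9) / (1/8) = 8/9.

8/9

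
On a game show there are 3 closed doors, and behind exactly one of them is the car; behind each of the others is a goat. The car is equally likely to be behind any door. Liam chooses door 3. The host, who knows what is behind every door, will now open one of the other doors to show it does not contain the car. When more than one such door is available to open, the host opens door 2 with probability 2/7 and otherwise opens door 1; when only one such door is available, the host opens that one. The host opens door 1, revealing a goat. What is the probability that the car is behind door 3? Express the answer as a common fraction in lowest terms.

5/12

Consider each possible location of the car in turn.
If it is behind door 1 (prior 1/3): the host opened door 1, so this case is ruled out; weight (1/3)·0 = 0.
If it is behind door 2 (prior 1/3): only door 1 is available, probability 1; weight (1/3)·1 = 1/3.
If it is behind door 3 (prior 1/3): door 2 is available but not opened, probability 5/7; weight (1/3)·(5/7) = 5/21.
The weights sum to 4/7.
So P(the car behind door 3 | the host opened door 1) = (5/21) / (4/7) = 5/12.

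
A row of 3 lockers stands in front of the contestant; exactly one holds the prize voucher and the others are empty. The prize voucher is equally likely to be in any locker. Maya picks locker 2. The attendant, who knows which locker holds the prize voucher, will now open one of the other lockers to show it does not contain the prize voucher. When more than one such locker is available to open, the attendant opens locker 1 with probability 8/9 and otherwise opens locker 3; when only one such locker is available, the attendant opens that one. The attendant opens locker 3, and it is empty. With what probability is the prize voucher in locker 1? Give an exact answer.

9/10

Consider each possible location of the prize voucher in turn.
If it is in locker 1 (prior 1/3): only locker 3 is available, probability 1; weight (1/3)·1 = 1/3.
If it is in locker 2 (prior 1/3): locker 1 is available but not opened, probability 1/9; weight (1/3)·(1/9) = 1/27.
If it is in locker 3 (prior 1/3): the attendant opened locker 3, so this case is ruled out; weight (1/3)·0 = 0.
The weights sum to 10/27.
So P(the prize voucher in locker 1 | the attendant opened locker 3) = (1/3) / (10/27) = 9/10.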